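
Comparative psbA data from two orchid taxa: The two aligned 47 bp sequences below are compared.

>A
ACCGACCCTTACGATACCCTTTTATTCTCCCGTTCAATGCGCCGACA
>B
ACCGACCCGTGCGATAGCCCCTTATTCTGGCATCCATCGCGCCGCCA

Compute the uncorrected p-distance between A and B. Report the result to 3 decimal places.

The sequences differ at 12 of 47 positions.
p = 12/47 = 0.255319… ≈ 0.255 (to 3 d.p.).

0.255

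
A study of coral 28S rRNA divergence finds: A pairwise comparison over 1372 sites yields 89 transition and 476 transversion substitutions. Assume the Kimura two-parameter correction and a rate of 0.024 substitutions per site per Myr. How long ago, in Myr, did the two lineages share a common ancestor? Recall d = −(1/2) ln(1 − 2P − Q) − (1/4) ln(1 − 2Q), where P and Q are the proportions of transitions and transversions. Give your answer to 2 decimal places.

P = 89/1372 ≈ 0.064869 and Q = 476/1372 ≈ 0.346939.
Under the Kimura two-parameter model, d = −½ ln(1 − 2P − Q) − ¼ ln(1 − 2Q).
1 − 2P − Q = 0.523323, giving −½ ln(0.523323) = 0.323778.
1 − 2Q = 0.306122, giving −¼ ln(0.306122) = 0.295943.
d = 0.323778 + 0.295943 = 0.619721.
Under a molecular clock d = 2μt, so t = d/(2μ) = 0.619721 / (2 × 0.024) = 12.91 Myr.

12.91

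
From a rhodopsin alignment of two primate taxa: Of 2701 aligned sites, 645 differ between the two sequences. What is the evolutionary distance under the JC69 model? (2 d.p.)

p = 645/2701 ≈ 0.2388.
d = −(3/4) ln(1 − 4p/3) = −0.75 ln(1 − 0.3184) = −0.75 ln(0.6816)
  = −0.75 × (-0.383312) = 0.287484 substitutions/site.

0.29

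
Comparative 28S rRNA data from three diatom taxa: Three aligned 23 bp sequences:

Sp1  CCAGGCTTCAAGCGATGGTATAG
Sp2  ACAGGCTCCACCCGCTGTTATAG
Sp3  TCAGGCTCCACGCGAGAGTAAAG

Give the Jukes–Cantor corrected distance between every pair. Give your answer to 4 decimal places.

Sp1–Sp2: 6/23 sites differ → p ≈ 0.26087, d = −0.75 ln(1 − 0.347827) = 0.320584 ≈ 0.3206.
Sp1–Sp3: 6/23 sites differ → p ≈ 0.26087, d = −0.75 ln(1 − 0.347827) = 0.320584 ≈ 0.3206.
Sp2–Sp3: 7/23 sites differ → p ≈ 0.304348, d = −0.75 ln(1 − 0.405797) = 0.390401 ≈ 0.3904.

d(Sp1,Sp2) = 0.3206, d(Sp1,Sp3) = 0.3206, d(Sp2,Sp3) = 0.3904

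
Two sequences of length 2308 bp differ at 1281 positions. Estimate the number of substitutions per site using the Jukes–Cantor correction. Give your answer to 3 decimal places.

p = 1281/2308 ≈ 0.555026.
d = −(3/4) ln(1 − 4p/3) = −0.75 ln(1 − 0.740035) = −0.75 ln(0.259965)
  = −0.75 × (-1.347208) = 1.010406 substitutions/site.

1.010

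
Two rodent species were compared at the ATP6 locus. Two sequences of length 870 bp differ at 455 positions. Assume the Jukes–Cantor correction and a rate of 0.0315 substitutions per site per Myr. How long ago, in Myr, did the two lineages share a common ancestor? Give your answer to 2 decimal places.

14.23

p = 455/870 ≈ 0.522989.
d = −(3/4) ln(1 − 4p/3) = −0.75 ln(1 − 0.697319) = −0.75 ln(0.302681)
  = −0.75 × (-1.195076) = 0.896307 substitutions/site.
Under a molecular clock d = 2μt, so t = d/(2μ) = 0.896307 / (2 × 0.0315) = 14.23 Myr.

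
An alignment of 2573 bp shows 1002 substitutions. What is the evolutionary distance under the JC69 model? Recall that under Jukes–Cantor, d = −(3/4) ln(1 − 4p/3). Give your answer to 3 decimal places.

0.549

p = 1002/2573 ≈ 0.389429.
d = −(3/4) ln(1 − 4p/3) = −0.75 ln(1 − 0.519239) = −0.75 ln(0.480761)
  = −0.75 × (-0.732385) = 0.549289 substitutions/site.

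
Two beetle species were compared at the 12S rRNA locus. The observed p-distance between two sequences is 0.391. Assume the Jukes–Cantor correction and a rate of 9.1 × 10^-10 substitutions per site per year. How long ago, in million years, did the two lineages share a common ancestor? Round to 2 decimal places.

303.61

d = −(3/4) ln(1 − 4p/3) = −0.75 ln(1 − 0.521333) = −0.75 ln(0.478667)
  = −0.75 × (-0.736750) = 0.552563 substitutions/site.
Under a molecular clock d = 2μt, so t = d/(2μ) = 0.552563 / (2 × 9.1 × 10^-10) = 303.61 million years.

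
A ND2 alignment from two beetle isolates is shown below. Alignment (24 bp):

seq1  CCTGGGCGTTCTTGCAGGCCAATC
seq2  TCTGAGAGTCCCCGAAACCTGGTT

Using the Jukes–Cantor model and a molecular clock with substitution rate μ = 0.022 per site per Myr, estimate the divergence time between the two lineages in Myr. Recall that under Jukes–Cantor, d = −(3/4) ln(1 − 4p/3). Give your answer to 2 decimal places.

The sequences differ at 13 of 24 sites, so p = 13/24 ≈ 0.541667.
d = −(3/4) ln(1 − 4p/3) = −0.75 ln(1 − 0.722223) = −0.75 ln(0.277777)
  = −0.75 × (-1.280937) = 0.960703 substitutions/site.
Under a molecular clock d = 2μt, so t = d/(2μ) = 0.960703 / (2 × 0.022) = 21.83 Myr.

21.83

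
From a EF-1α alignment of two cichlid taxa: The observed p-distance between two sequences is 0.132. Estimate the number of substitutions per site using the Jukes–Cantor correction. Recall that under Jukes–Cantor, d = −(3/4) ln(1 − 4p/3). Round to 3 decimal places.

d = −(3/4) ln(1 − 4p/3) = −0.75 ln(1 − 0.176) = −0.75 ln(0.824)
  = −0.75 × (-0.193585) = 0.145189 substitutions/site.

0.145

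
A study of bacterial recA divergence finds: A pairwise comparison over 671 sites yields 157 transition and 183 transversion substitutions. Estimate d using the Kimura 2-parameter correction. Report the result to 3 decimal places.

P = 157/671 ≈ 0.233979 and Q = 183/671 ≈ 0.272727.
Under the Kimura two-parameter model, d = −½ ln(1 − 2P − Q) − ¼ ln(1 − 2Q).
1 − 2P − Q = 0.259315, giving −½ ln(0.259315) = 0.674856.
1 − 2Q = 0.454546, giving −¼ ln(0.454546) = 0.197114.
d = 0.674856 + 0.197114 = 0.871970.

0.872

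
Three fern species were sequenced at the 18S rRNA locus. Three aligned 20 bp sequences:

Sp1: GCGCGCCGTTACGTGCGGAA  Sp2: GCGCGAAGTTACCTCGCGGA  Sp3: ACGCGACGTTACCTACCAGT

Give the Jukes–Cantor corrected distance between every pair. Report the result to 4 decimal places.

d(Sp1,Sp2) = 0.4715, d(Sp1,Sp3) = 0.5716, d(Sp2,Sp3) = 0.3831

Sp1–Sp2: 7/20 sites differ → p = 0.35, d = −0.75 ln(1 − 0.466667) = 0.471457 ≈ 0.4715.
Sp1–Sp3: 8/20 sites differ → p = 0.4, d = −0.75 ln(1 − 0.533333) = 0.571605 ≈ 0.5716.
Sp2–Sp3: 6/20 sites differ → p = 0.3, d = −0.75 ln(1 − 0.4) = 0.383119 ≈ 0.3831.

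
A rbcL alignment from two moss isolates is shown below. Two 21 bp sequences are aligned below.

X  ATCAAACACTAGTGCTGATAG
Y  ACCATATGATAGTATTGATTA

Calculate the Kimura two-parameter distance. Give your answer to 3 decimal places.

0.710

Of 21 sites, 6 differences are transitions and 3 are transversions, so P = 6/21 ≈ 0.285714 and Q = 3/21 ≈ 0.142857.
Under the Kimura two-parameter model, d = −½ ln(1 − 2P − Q) − ¼ ln(1 − 2Q).
1 − 2P − Q = 0.285715, giving −½ ln(0.285715) = 0.626380.
1 − 2Q = 0.714286, giving −¼ ln(0.714286) = 0.084118.
d = 0.626380 + 0.084118 = 0.710498.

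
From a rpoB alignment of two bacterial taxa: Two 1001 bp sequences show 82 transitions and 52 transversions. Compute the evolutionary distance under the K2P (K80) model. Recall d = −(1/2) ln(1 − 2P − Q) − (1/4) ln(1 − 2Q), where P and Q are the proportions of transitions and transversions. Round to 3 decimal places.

P = 82/1001 ≈ 0.081918 and Q = 52/1001 ≈ 0.051948.
Under the Kimura two-parameter model, d = −½ ln(1 − 2P − Q) − ¼ ln(1 − 2Q).
1 − 2P − Q = 0.784216, giving −½ ln(0.784216) = 0.121535.
1 − 2Q = 0.896104, giving −¼ ln(0.896104) = 0.027425.
d = 0.121535 + 0.027425 = 0.148960.

0.149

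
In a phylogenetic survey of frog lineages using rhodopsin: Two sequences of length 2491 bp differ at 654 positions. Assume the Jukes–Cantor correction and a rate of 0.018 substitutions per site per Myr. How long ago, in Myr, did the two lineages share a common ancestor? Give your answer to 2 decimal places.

p = 654/2491 ≈ 0.262545.
d = −(3/4) ln(1 − 4p/3) = −0.75 ln(1 − 0.35006) = −0.75 ln(0.64994)
  = −0.75 × (-0.430875) = 0.323156 substitutions/site.
Under a molecular clock d = 2μt, so t = d/(2μ) = 0.323156 / (2 × 0.018) = 8.98 Myr.

8.98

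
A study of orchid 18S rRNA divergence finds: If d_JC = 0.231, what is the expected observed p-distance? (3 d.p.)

p = (3/4)(1 − e^(−4d/3)) = 0.75 × (1 − e^(-0.308)) = 0.75 × (1 − 0.734915) = 0.198814.

0.199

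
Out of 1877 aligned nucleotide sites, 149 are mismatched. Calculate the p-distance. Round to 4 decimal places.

0.0794

p = 149/1877 = 0.079381… ≈ 0.0794 (to 4 d.p.).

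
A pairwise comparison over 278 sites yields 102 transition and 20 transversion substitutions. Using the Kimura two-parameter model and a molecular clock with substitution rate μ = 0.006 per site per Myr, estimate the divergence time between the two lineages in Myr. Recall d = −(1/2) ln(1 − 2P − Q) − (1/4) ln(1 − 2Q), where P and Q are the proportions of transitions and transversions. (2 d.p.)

71.51

P = 102/278 ≈ 0.366906 and Q = 20/278 ≈ 0.071942.
Under the Kimura two-parameter model, d = −½ ln(1 − 2P − Q) − ¼ ln(1 − 2Q).
1 − 2P − Q = 0.194246, giving −½ ln(0.194246) = 0.819315.
1 − 2Q = 0.856116, giving −¼ ln(0.856116) = 0.038837.
d = 0.819315 + 0.038837 = 0.858152.
Under a molecular clock d = 2μt, so t = d/(2μ) = 0.858152 / (2 × 0.006) = 71.51 Myr.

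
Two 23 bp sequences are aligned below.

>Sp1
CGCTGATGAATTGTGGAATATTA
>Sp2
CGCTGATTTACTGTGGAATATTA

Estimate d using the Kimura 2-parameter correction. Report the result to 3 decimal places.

Of 23 sites, 1 differences are transitions and 2 are transversions, so P = 1/23 ≈ 0.043478 and Q = 2/23 ≈ 0.086957.
Under the Kimura two-parameter model, d = −½ ln(1 − 2P − Q) − ¼ ln(1 − 2Q).
1 − 2P − Q = 0.826087, giving −½ ln(0.826087) = 0.095528.
1 − 2Q = 0.826086, giving −¼ ln(0.826086) = 0.047764.
d = 0.095528 + 0.047764 = 0.143292.

0.143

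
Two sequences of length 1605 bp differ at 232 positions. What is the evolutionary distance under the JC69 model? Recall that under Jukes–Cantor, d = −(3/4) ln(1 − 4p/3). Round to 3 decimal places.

p = 232/1605 ≈ 0.144548.
d = −(3/4) ln(1 − 4p/3) = −0.75 ln(1 − 0.192731) = −0.75 ln(0.807269)
  = −0.75 × (-0.214098) = 0.160574 substitutions/site.

0.161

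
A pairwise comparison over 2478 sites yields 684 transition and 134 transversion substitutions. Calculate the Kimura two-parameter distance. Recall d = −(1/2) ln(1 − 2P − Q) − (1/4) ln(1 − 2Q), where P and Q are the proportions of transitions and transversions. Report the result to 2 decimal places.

0.49

P = 684/2478 ≈ 0.276029 and Q = 134/2478 ≈ 0.054076.
Under the Kimura two-parameter model, d = −½ ln(1 − 2P − Q) − ¼ ln(1 − 2Q).
1 − 2P − Q = 0.393866, giving −½ ln(0.393866) = 0.465872.
1 − 2Q = 0.891848, giving −¼ ln(0.891848) = 0.028615.
d = 0.465872 + 0.028615 = 0.494487.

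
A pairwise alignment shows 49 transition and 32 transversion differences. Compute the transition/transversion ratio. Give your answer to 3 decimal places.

R = 49/32 = 1.53125 ≈ 1.531 (to 3 d.p.).

1.531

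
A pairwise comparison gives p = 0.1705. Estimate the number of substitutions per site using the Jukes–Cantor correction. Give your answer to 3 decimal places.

0.193

d = −(3/4) ln(1 − 4p/3) = −0.75 ln(1 − 0.227333) = −0.75 ln(0.772667)
  = −0.75 × (-0.257907) = 0.193430 substitutions/site.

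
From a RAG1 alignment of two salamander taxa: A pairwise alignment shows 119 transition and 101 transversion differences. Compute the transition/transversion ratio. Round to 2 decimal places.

1.18

R = 119/101 = 1.178217… ≈ 1.18 (to 2 d.p.).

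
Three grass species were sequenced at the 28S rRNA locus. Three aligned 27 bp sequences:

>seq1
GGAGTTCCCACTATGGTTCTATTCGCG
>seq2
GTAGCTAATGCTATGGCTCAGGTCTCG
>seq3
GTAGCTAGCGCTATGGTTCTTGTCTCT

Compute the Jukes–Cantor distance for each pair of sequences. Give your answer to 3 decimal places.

seq1–seq2: 11/27 sites differ → p ≈ 0.407407, d = −0.75 ln(1 − 0.543209) = 0.587647 ≈ 0.588.
seq1–seq3: 9/27 sites differ → p ≈ 0.333333, d = −0.75 ln(1 − 0.444444) = 0.440839 ≈ 0.441.
seq2–seq3: 6/27 sites differ → p ≈ 0.222222, d = −0.75 ln(1 − 0.296296) = 0.263548 ≈ 0.264.

d(seq1,seq2) = 0.588, d(seq1,seq3) = 0.441, d(seq2,seq3) = 0.264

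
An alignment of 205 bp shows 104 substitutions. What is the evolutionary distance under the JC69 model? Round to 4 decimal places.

p = 104/205 ≈ 0.507317.
d = −(3/4) ln(1 − 4p/3) = −0.75 ln(1 − 0.676423) = −0.75 ln(0.323577)
  = −0.75 × (-1.128318) = 0.846239 substitutions/site.

0.8462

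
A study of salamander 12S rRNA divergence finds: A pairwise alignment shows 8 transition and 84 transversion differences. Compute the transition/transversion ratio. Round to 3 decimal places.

0.095

R = 8/84 = 0.095238… ≈ 0.095 (to 3 d.p.).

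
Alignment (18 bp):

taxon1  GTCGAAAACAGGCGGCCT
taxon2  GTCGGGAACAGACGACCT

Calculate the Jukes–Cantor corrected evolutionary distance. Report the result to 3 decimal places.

0.264

The sequences differ at 4 of 18 sites (5, 6, 12, 15), so p = 4/18 ≈ 0.222222.
d = −(3/4) ln(1 − 4p/3) = −0.75 ln(1 − 0.296296) = −0.75 ln(0.703704)
  = −0.75 × (-0.351397) = 0.263548 substitutions/site.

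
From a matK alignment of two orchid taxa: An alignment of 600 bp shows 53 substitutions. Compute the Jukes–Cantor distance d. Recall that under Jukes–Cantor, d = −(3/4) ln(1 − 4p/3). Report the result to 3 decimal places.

0.094

p = 53/600 ≈ 0.088333.
d = −(3/4) ln(1 − 4p/3) = −0.75 ln(1 − 0.117777) = −0.75 ln(0.882223)
  = −0.75 × (-0.125310) = 0.093983 substitutions/site.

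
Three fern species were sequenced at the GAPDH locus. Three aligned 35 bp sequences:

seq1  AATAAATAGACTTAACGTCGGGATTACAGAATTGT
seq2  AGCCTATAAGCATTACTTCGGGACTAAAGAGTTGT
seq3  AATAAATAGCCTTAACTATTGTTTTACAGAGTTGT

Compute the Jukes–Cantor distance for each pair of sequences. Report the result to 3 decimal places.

seq1–seq2: 12/35 sites differ → p ≈ 0.342857, d = −0.75 ln(1 − 0.457143) = 0.458182 ≈ 0.458.
seq1–seq3: 8/35 sites differ → p ≈ 0.228571, d = −0.75 ln(1 − 0.304761) = 0.272625 ≈ 0.273.
seq2–seq3: 15/35 sites differ → p ≈ 0.428571, d = −0.75 ln(1 − 0.571428) = 0.635472 ≈ 0.635.

d(seq1,seq2) = 0.458, d(seq1,seq3) = 0.273, d(seq2,seq3) = 0.635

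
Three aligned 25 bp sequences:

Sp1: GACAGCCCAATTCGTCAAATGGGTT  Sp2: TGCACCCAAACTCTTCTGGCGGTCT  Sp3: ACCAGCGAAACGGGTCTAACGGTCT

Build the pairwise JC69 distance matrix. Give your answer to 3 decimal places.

d(Sp1,Sp2) = 0.766, d(Sp1,Sp3) = 0.663, d(Sp2,Sp3) = 0.490

Sp1–Sp2: 12/25 sites differ → p = 0.48, d = −0.75 ln(1 − 0.64) = 0.766238 ≈ 0.766.
Sp1–Sp3: 11/25 sites differ → p = 0.44, d = −0.75 ln(1 − 0.586667) = 0.662626 ≈ 0.663.
Sp2–Sp3: 9/25 sites differ → p = 0.36, d = −0.75 ln(1 − 0.48) = 0.490445 ≈ 0.490.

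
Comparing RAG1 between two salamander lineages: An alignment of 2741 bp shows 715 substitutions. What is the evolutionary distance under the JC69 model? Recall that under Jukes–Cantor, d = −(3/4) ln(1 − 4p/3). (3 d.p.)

0.321

p = 715/2741 ≈ 0.260854.
d = −(3/4) ln(1 − 4p/3) = −0.75 ln(1 − 0.347805) = −0.75 ln(0.652195)
  = −0.75 × (-0.427412) = 0.320559 substitutions/site.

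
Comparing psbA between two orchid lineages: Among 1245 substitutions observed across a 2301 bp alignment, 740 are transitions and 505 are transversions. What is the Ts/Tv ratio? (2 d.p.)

R = 740/505 = 1.465346… ≈ 1.47 (to 2 d.p.).

1.47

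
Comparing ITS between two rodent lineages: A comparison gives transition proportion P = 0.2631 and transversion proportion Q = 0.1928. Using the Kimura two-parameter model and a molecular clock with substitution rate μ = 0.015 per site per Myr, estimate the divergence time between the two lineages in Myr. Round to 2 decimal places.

25.22

Under the Kimura two-parameter model, d = −½ ln(1 − 2P − Q) − ¼ ln(1 − 2Q).
1 − 2P − Q = 0.281, giving −½ ln(0.281) = 0.634700.
1 − 2Q = 0.6144, giving −¼ ln(0.6144) = 0.121777.
d = 0.634700 + 0.121777 = 0.756477.
Under a molecular clock d = 2μt, so t = d/(2μ) = 0.756477 / (2 × 0.015) = 25.22 Myr.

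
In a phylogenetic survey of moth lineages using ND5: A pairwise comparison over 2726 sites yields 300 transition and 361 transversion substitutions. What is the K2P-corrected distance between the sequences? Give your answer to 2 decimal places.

0.29

P = 300/2726 ≈ 0.110051 and Q = 361/2726 ≈ 0.132428.
Under the Kimura two-parameter model, d = −½ ln(1 − 2P − Q) − ¼ ln(1 − 2Q).
1 − 2P − Q = 0.64747, giving −½ ln(0.64747) = 0.217341.
1 − 2Q = 0.735144, giving −¼ ln(0.735144) = 0.076922.
d = 0.217341 + 0.076922 = 0.294263.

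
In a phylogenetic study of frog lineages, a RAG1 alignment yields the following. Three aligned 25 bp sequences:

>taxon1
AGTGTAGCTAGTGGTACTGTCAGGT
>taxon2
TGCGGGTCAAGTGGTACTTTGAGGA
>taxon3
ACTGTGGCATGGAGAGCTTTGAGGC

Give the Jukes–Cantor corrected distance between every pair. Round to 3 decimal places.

taxon1–taxon2: 9/25 sites differ → p = 0.36, d = −0.75 ln(1 − 0.48) = 0.490445 ≈ 0.490.
taxon1–taxon3: 11/25 sites differ → p = 0.44, d = −0.75 ln(1 − 0.586667) = 0.662626 ≈ 0.663.
taxon2–taxon3: 11/25 sites differ → p = 0.44, d = −0.75 ln(1 − 0.586667) = 0.662626 ≈ 0.663.

d(taxon1,taxon2) = 0.490, d(taxon1,taxon3) = 0.663, d(taxon2,taxon3) = 0.663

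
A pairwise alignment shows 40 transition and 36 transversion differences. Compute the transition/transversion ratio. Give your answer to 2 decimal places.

R = 40/36 = 1.111111… ≈ 1.11 (to 2 d.p.).

1.11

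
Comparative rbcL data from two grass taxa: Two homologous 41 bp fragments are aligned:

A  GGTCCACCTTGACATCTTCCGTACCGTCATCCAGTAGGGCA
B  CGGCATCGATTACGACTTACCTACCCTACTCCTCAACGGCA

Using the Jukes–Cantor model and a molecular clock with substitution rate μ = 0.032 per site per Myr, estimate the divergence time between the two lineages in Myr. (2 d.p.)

10.32

The sequences differ at 18 of 41 sites, so p = 18/41 ≈ 0.439024.
d = −(3/4) ln(1 − 4p/3) = −0.75 ln(1 − 0.585365) = −0.75 ln(0.414635)
  = −0.75 × (-0.880357) = 0.660268 substitutions/site.
Under a molecular clock d = 2μt, so t = d/(2μ) = 0.660268 / (2 × 0.032) = 10.32 Myr.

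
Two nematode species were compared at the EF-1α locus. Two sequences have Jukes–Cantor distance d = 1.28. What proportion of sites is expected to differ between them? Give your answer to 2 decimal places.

0.61

p = (3/4)(1 − e^(−4d/3)) = 0.75 × (1 − e^(-1.706667)) = 0.75 × (1 − 0.181470) = 0.613898.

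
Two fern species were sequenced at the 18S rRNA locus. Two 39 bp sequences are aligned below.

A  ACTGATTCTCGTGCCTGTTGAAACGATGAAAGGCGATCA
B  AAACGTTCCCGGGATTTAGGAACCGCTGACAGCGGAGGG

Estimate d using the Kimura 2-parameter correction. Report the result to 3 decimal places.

Of 39 sites, 4 differences are transitions and 15 are transversions, so P = 4/39 ≈ 0.102564 and Q = 15/39 ≈ 0.384615.
Under the Kimura two-parameter model, d = −½ ln(1 − 2P − Q) − ¼ ln(1 − 2Q).
1 − 2P − Q = 0.410257, giving −½ ln(0.410257) = 0.445486.
1 − 2Q = 0.23077, giving −¼ ln(0.23077) = 0.366583.
d = 0.445486 + 0.366583 = 0.812069.

0.812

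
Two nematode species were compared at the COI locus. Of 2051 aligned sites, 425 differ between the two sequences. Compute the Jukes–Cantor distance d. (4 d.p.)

0.2425

p = 425/2051 ≈ 0.207216.
d = −(3/4) ln(1 − 4p/3) = −0.75 ln(1 − 0.276288) = −0.75 ln(0.723712)
  = −0.75 × (-0.323362) = 0.242522 substitutions/site.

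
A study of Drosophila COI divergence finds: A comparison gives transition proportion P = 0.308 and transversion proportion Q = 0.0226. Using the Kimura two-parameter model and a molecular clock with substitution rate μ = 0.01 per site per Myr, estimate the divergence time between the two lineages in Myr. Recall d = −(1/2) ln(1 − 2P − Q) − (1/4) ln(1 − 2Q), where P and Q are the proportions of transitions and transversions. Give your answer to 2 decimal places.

26.02

Under the Kimura two-parameter model, d = −½ ln(1 − 2P − Q) − ¼ ln(1 − 2Q).
1 − 2P − Q = 0.3614, giving −½ ln(0.3614) = 0.508885.
1 − 2Q = 0.9548, giving −¼ ln(0.9548) = 0.011563.
d = 0.508885 + 0.011563 = 0.520448.
Under a molecular clock d = 2μt, so t = d/(2μ) = 0.520448 / (2 × 0.01) = 26.02 Myr.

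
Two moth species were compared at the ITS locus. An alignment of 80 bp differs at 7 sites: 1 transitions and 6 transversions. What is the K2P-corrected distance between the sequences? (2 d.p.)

P = 1/80 = 0.0125 and Q = 6/80 = 0.075.
Under the Kimura two-parameter model, d = −½ ln(1 − 2P − Q) − ¼ ln(1 − 2Q).
1 − 2P − Q = 0.9, giving −½ ln(0.9) = 0.052680.
1 − 2Q = 0.85, giving −¼ ln(0.85) = 0.040630.
d = 0.052680 + 0.040630 = 0.093310.

0.09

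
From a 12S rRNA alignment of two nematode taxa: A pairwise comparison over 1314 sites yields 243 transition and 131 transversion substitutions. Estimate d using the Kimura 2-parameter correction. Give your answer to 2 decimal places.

0.37

P = 243/1314 ≈ 0.184932 and Q = 131/1314 ≈ 0.099696.
Under the Kimura two-parameter model, d = −½ ln(1 − 2P − Q) − ¼ ln(1 − 2Q).
1 − 2P − Q = 0.53044, giving −½ ln(0.53044) = 0.317024.
1 − 2Q = 0.800608, giving −¼ ln(0.800608) = 0.055596.
d = 0.317024 + 0.055596 = 0.372620.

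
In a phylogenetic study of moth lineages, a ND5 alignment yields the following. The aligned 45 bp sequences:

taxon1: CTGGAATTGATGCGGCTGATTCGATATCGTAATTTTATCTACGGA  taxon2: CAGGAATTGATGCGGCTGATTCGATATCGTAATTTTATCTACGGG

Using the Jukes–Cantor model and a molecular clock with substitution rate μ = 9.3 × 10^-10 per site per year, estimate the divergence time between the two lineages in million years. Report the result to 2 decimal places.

24.63

The sequences differ at 2 of 45 sites (2, 45), so p = 2/45 ≈ 0.044444.
d = −(3/4) ln(1 − 4p/3) = −0.75 ln(1 − 0.059259) = −0.75 ln(0.940741)
  = −0.75 × (-0.061087) = 0.045815 substitutions/site.
Under a molecular clock d = 2μt, so t = d/(2μ) = 0.045815 / (2 × 9.3 × 10^-10) = 24.63 million years.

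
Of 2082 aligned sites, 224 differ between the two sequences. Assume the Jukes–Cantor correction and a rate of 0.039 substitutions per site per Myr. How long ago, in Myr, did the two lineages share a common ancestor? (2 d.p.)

p = 224/2082 ≈ 0.107589.
d = −(3/4) ln(1 − 4p/3) = −0.75 ln(1 − 0.143452) = −0.75 ln(0.856548)
  = −0.75 × (-0.154845) = 0.116134 substitutions/site.
Under a molecular clock d = 2μt, so t = d/(2μ) = 0.116134 / (2 × 0.039) = 1.49 Myr.

1.49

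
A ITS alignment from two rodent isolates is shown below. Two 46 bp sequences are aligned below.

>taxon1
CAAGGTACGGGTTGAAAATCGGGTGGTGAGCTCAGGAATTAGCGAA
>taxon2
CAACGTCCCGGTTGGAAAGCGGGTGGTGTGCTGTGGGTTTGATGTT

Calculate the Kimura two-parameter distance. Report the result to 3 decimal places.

Of 46 sites, 5 differences are transitions and 10 are transversions, so P = 5/46 ≈ 0.108696 and Q = 10/46 ≈ 0.217391.
Under the Kimura two-parameter model, d = −½ ln(1 − 2P − Q) − ¼ ln(1 − 2Q).
1 − 2P − Q = 0.565217, giving −½ ln(0.565217) = 0.285273.
1 − 2Q = 0.565218, giving −¼ ln(0.565218) = 0.142636.
d = 0.285273 + 0.142636 = 0.427909.

0.428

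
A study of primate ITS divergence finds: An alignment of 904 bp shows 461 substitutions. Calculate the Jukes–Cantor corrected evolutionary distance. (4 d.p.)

p = 461/904 ≈ 0.509956.
d = −(3/4) ln(1 − 4p/3) = −0.75 ln(1 − 0.679941) = −0.75 ln(0.320059)
  = −0.75 × (-1.139250) = 0.854438 substitutions/site.

0.8544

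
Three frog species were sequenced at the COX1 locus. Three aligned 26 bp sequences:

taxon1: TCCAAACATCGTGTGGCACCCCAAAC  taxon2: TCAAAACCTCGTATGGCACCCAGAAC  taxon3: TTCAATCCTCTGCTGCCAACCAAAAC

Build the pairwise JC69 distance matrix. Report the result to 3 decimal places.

taxon1–taxon2: 5/26 sites differ → p ≈ 0.192308, d = −0.75 ln(1 − 0.256411) = 0.222200 ≈ 0.222.
taxon1–taxon3: 9/26 sites differ → p ≈ 0.346154, d = −0.75 ln(1 − 0.461539) = 0.464280 ≈ 0.464.
taxon2–taxon3: 9/26 sites differ → p ≈ 0.346154, d = −0.75 ln(1 − 0.461539) = 0.464280 ≈ 0.464.

d(taxon1,taxon2) = 0.222, d(taxon1,taxon3) = 0.464, d(taxon2,taxon3) = 0.464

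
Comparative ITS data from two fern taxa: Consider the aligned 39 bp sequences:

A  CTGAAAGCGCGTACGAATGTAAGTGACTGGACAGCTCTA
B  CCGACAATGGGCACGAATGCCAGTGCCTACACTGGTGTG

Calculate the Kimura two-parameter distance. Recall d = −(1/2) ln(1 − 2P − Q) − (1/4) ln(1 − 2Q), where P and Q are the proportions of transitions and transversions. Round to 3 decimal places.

Of 39 sites, 7 differences are transitions and 8 are transversions, so P = 7/39 ≈ 0.179487 and Q = 8/39 ≈ 0.205128.
Under the Kimura two-parameter model, d = −½ ln(1 − 2P − Q) − ¼ ln(1 − 2Q).
1 − 2P − Q = 0.435898, giving −½ ln(0.435898) = 0.415174.
1 − 2Q = 0.589744, giving −¼ ln(0.589744) = 0.132017.
d = 0.415174 + 0.132017 = 0.547191.

0.547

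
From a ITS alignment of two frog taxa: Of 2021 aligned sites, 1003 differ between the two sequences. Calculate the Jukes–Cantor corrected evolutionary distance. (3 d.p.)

0.813

p = 1003/2021 ≈ 0.496289.
d = −(3/4) ln(1 − 4p/3) = −0.75 ln(1 − 0.661719) = −0.75 ln(0.338281)
  = −0.75 × (-1.083878) = 0.812909 substitutions/site.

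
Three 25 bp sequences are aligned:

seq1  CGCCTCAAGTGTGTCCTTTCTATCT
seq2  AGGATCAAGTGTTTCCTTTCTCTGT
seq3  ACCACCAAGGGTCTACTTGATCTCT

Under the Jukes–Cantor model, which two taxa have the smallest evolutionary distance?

seq1–seq2: 6/25 differ, p = 0.240, d = 0.289.
seq1–seq3: 10/25 differ, p = 0.400, d = 0.572.
seq2–seq3: 9/25 differ, p = 0.360, d = 0.490.
The smallest distance is between seq1 and seq2.

seq1 and seq2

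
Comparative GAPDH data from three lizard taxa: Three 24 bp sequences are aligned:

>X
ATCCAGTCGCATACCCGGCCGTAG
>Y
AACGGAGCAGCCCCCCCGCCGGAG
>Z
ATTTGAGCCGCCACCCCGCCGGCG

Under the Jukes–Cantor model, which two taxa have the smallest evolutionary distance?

Y and Z

X–Y: 12/24 differ, p = 0.500, d = 0.824.
X–Z: 12/24 differ, p = 0.500, d = 0.824.
Y–Z: 6/24 differ, p = 0.250, d = 0.304.
The smallest distance is between Y and Z.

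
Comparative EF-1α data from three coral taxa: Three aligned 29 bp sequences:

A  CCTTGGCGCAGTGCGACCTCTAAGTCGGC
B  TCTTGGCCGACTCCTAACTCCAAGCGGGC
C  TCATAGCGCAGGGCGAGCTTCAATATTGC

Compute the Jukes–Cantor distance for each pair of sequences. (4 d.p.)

d(A,B) = 0.4618, d(A,C) = 0.5285, d(B,C) = 0.7739

A–B: 10/29 sites differ → p ≈ 0.344828, d = −0.75 ln(1 − 0.459771) = 0.461822 ≈ 0.4618.
A–C: 11/29 sites differ → p ≈ 0.37931, d = −0.75 ln(1 − 0.505747) = 0.528531 ≈ 0.5285.
B–C: 14/29 sites differ → p ≈ 0.482759, d = −0.75 ln(1 − 0.643679) = 0.773942 ≈ 0.7739.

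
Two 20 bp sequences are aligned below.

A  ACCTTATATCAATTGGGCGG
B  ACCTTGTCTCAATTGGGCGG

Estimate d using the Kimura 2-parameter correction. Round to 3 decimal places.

0.108

Of 20 sites, 1 differences are transitions and 1 are transversions, so P = 1/20 = 0.05 and Q = 1/20 = 0.05.
Under the Kimura two-parameter model, d = −½ ln(1 − 2P − Q) − ¼ ln(1 − 2Q).
1 − 2P − Q = 0.85, giving −½ ln(0.85) = 0.081259.
1 − 2Q = 0.9, giving −¼ ln(0.9) = 0.026340.
d = 0.081259 + 0.026340 = 0.107599.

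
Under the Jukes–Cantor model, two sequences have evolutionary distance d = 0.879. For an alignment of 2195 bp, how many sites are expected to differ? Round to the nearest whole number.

Invert JC69: p = (3/4)(1 − e^(−4d/3)) = 0.75 × (1 − e^(-1.172)) = 0.75 × (1 − 0.309747) = 0.517690.
Expected differing sites = pL ≈ 0.517690 × 2195 = 1136.32955 ≈ 1136.

1136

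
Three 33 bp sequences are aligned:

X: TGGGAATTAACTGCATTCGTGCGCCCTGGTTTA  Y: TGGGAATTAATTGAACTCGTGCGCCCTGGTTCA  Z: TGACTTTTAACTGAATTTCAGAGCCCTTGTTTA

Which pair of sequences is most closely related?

X and Y

X–Y: 4/33 differ, p = 0.121, d = 0.132.
X–Z: 10/33 differ, p = 0.303, d = 0.388.
Y–Z: 12/33 differ, p = 0.364, d = 0.497.
The smallest distance is between X and Y.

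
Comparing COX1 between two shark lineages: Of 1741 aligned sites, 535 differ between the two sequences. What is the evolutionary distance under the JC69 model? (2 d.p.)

0.40

p = 535/1741 ≈ 0.307295.
d = −(3/4) ln(1 − 4p/3) = −0.75 ln(1 − 0.409727) = −0.75 ln(0.590273)
  = −0.75 × (-0.527170) = 0.395378 substitutions/site.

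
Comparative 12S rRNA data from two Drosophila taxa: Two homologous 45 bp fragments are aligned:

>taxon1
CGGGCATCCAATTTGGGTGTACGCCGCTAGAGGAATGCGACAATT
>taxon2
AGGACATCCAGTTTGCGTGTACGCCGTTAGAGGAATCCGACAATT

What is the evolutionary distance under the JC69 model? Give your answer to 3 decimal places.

0.147

The sequences differ at 6 of 45 sites (1, 4, 11, 16, 27, 37), so p = 6/45 ≈ 0.133333.
d = −(3/4) ln(1 − 4p/3) = −0.75 ln(1 − 0.177777) = −0.75 ln(0.822223)
  = −0.75 × (-0.195744) = 0.146808 substitutions/site.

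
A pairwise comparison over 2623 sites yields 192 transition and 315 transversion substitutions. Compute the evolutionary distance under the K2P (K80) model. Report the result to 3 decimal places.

0.224

P = 192/2623 ≈ 0.073199 and Q = 315/2623 ≈ 0.120091.
Under the Kimura two-parameter model, d = −½ ln(1 − 2P − Q) − ¼ ln(1 − 2Q).
1 − 2P − Q = 0.733511, giving −½ ln(0.733511) = 0.154956.
1 − 2Q = 0.759818, giving −¼ ln(0.759818) = 0.068669.
d = 0.154956 + 0.068669 = 0.223625.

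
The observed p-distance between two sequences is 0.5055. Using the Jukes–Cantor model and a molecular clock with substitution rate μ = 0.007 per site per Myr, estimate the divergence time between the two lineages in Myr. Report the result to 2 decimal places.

60.05

d = −(3/4) ln(1 − 4p/3) = −0.75 ln(1 − 0.674) = −0.75 ln(0.326)
  = −0.75 × (-1.120858) = 0.840644 substitutions/site.
Under a molecular clock d = 2μt, so t = d/(2μ) = 0.840644 / (2 × 0.007) = 60.05 Myr.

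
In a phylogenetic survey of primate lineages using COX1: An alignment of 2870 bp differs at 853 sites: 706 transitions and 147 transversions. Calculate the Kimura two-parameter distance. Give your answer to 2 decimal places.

0.42

P = 706/2870 ≈ 0.245993 and Q = 147/2870 ≈ 0.05122.
Under the Kimura two-parameter model, d = −½ ln(1 − 2P − Q) − ¼ ln(1 − 2Q).
1 − 2P − Q = 0.456794, giving −½ ln(0.456794) = 0.391761.
1 − 2Q = 0.89756, giving −¼ ln(0.89756) = 0.027019.
d = 0.391761 + 0.027019 = 0.418780.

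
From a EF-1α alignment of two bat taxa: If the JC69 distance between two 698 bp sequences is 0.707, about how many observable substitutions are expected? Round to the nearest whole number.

Invert JC69: p = (3/4)(1 − e^(−4d/3)) = 0.75 × (1 − e^(-0.942667)) = 0.75 × (1 − 0.389587) = 0.457810.
Expected differing sites = pL ≈ 0.457810 × 698 = 319.55138 ≈ 320.

320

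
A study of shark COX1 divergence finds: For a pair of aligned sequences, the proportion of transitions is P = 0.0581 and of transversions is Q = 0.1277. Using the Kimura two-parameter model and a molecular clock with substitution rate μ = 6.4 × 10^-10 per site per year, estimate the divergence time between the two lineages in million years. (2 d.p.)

Under the Kimura two-parameter model, d = −½ ln(1 − 2P − Q) − ¼ ln(1 − 2Q).
1 − 2P − Q = 0.7561, giving −½ ln(0.7561) = 0.139791.
1 − 2Q = 0.7446, giving −¼ ln(0.7446) = 0.073727.
d = 0.139791 + 0.073727 = 0.213518.
Under a molecular clock d = 2μt, so t = d/(2μ) = 0.213518 / (2 × 6.4 × 10^-10) = 166.81 million years.

166.81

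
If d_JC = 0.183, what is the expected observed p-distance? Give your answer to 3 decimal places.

0.162

p = (3/4)(1 − e^(−4d/3)) = 0.75 × (1 − e^(-0.244)) = 0.75 × (1 − 0.783488) = 0.162384.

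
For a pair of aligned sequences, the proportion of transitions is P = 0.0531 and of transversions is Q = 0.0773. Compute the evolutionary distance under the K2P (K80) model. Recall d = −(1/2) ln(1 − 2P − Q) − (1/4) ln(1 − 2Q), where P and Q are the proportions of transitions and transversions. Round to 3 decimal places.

0.143

Under the Kimura two-parameter model, d = −½ ln(1 − 2P − Q) − ¼ ln(1 − 2Q).
1 − 2P − Q = 0.8165, giving −½ ln(0.8165) = 0.101364.
1 − 2Q = 0.8454, giving −¼ ln(0.8454) = 0.041986.
d = 0.101364 + 0.041986 = 0.143350.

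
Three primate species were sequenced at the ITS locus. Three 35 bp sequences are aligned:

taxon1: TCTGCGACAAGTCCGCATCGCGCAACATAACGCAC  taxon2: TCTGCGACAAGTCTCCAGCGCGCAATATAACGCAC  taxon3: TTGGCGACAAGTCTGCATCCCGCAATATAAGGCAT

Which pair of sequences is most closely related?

taxon1–taxon2: 4/35 differ, p = 0.114, d = 0.124.
taxon1–taxon3: 7/35 differ, p = 0.200, d = 0.233.
taxon2–taxon3: 7/35 differ, p = 0.200, d = 0.233.
The smallest distance is between taxon1 and taxon2.

taxon1 and taxon2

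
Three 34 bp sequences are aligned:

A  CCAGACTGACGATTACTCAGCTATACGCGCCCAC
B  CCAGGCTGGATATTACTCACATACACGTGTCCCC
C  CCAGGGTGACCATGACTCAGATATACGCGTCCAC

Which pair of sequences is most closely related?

A and C

A–B: 10/34 differ, p = 0.294, d = 0.373.
A–C: 6/34 differ, p = 0.176, d = 0.201.
B–C: 9/34 differ, p = 0.265, d = 0.326.
The smallest distance is between A and C.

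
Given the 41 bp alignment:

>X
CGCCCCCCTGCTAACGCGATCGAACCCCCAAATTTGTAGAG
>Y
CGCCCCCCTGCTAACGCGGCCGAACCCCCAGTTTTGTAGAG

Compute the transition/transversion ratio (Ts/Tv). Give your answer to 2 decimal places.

3.00

Transitions are A↔G and C↔T; transversions are all other mismatches.
Transitions: 3. Transversions: 1.
R = 3/1 = 3.00.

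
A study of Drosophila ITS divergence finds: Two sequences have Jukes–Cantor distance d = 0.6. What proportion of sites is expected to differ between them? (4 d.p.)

p = (3/4)(1 − e^(−4d/3)) = 0.75 × (1 − e^(-0.8)) = 0.75 × (1 − 0.449329) = 0.413003.

0.4130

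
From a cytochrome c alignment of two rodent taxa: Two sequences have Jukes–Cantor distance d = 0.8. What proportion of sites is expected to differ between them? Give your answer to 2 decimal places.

0.49

p = (3/4)(1 − e^(−4d/3)) = 0.75 × (1 − e^(-1.066667)) = 0.75 × (1 − 0.344154) = 0.491885.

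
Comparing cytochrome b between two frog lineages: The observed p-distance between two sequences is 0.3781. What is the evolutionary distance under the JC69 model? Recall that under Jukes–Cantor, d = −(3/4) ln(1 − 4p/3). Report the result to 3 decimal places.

d = −(3/4) ln(1 − 4p/3) = −0.75 ln(1 − 0.504133) = −0.75 ln(0.495867)
  = −0.75 × (-0.701448) = 0.526086 substitutions/site.

0.526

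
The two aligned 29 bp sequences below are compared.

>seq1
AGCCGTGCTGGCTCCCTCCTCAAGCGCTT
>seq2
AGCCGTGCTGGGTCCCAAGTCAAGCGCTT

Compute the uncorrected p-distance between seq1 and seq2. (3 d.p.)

0.138

The sequences differ at 4 of 29 positions (sites 12, 17, 18, 19).
p = 4/29 = 0.137931… ≈ 0.138 (to 3 d.p.).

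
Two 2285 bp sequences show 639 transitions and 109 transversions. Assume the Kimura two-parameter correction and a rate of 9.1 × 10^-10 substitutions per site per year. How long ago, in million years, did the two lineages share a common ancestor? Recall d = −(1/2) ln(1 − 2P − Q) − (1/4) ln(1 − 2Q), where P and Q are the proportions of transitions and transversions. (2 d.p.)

270.35

P = 639/2285 ≈ 0.27965 and Q = 109/2285 ≈ 0.047702.
Under the Kimura two-parameter model, d = −½ ln(1 − 2P − Q) − ¼ ln(1 − 2Q).
1 − 2P − Q = 0.392998, giving −½ ln(0.392998) = 0.466975.
1 − 2Q = 0.904596, giving −¼ ln(0.904596) = 0.025067.
d = 0.466975 + 0.025067 = 0.492042.
Under a molecular clock d = 2μt, so t = d/(2μ) = 0.492042 / (2 × 9.1 × 10^-10) = 270.35 million years.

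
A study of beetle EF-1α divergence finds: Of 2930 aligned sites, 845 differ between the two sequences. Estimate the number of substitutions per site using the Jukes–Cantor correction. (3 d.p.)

0.364

p = 845/2930 ≈ 0.288396.
d = −(3/4) ln(1 − 4p/3) = −0.75 ln(1 − 0.384528) = −0.75 ln(0.615472)
  = −0.75 × (-0.485366) = 0.364025 substitutions/site.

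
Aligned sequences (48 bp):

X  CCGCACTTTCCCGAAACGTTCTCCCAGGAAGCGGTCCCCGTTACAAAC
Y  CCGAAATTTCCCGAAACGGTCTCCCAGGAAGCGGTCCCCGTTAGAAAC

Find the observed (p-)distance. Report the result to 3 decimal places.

The sequences differ at 4 of 48 positions (sites 4, 6, 19, 44).
p = 4/48 = 0.083333… ≈ 0.083 (to 3 d.p.).

0.083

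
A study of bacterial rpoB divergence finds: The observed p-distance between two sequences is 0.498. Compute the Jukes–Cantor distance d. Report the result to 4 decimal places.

d = −(3/4) ln(1 − 4p/3) = −0.75 ln(1 − 0.664) = −0.75 ln(0.336)
  = −0.75 × (-1.090644) = 0.817983 substitutions/site.

0.8180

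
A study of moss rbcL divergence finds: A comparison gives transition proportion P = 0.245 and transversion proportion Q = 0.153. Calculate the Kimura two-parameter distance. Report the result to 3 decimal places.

Under the Kimura two-parameter model, d = −½ ln(1 − 2P − Q) − ¼ ln(1 − 2Q).
1 − 2P − Q = 0.357, giving −½ ln(0.357) = 0.515010.
1 − 2Q = 0.694, giving −¼ ln(0.694) = 0.091321.
d = 0.515010 + 0.091321 = 0.606331.

0.606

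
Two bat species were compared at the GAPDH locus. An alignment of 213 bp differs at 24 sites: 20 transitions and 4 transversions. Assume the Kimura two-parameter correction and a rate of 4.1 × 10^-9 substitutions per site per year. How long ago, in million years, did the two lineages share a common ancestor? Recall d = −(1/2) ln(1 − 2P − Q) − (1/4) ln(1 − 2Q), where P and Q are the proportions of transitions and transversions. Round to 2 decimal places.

15.28

P = 20/213 ≈ 0.093897 and Q = 4/213 ≈ 0.018779.
Under the Kimura two-parameter model, d = −½ ln(1 − 2P − Q) − ¼ ln(1 − 2Q).
1 − 2P − Q = 0.793427, giving −½ ln(0.793427) = 0.115697.
1 − 2Q = 0.962442, giving −¼ ln(0.962442) = 0.009570.
d = 0.115697 + 0.009570 = 0.125267.
Under a molecular clock d = 2μt, so t = d/(2μ) = 0.125267 / (2 × 4.1 × 10^-9) = 15.28 million years.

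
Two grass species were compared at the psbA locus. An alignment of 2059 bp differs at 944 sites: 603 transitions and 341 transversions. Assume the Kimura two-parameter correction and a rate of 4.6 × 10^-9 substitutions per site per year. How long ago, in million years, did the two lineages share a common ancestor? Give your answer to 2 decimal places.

P = 603/2059 ≈ 0.292861 and Q = 341/2059 ≈ 0.165614.
Under the Kimura two-parameter model, d = −½ ln(1 − 2P − Q) − ¼ ln(1 − 2Q).
1 − 2P − Q = 0.248664, giving −½ ln(0.248664) = 0.695826.
1 − 2Q = 0.668772, giving −¼ ln(0.668772) = 0.100578.
d = 0.695826 + 0.100578 = 0.796404.
Under a molecular clock d = 2μt, so t = d/(2μ) = 0.796404 / (2 × 4.6 × 10^-9) = 86.57 million years.

86.57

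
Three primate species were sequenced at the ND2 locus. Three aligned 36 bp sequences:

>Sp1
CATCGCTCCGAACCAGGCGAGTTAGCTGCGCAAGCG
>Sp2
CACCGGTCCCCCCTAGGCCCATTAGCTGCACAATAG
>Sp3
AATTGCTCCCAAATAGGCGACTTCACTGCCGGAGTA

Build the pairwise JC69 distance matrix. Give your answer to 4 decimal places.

d(Sp1,Sp2) = 0.4408, d(Sp1,Sp3) = 0.4926, d(Sp2,Sp3) = 0.8240

Sp1–Sp2: 12/36 sites differ → p ≈ 0.333333, d = −0.75 ln(1 − 0.444444) = 0.440839 ≈ 0.4408.
Sp1–Sp3: 13/36 sites differ → p ≈ 0.361111, d = −0.75 ln(1 − 0.481481) = 0.492584 ≈ 0.4926.
Sp2–Sp3: 18/36 sites differ → p = 0.5, d = −0.75 ln(1 − 0.666667) = 0.823960 ≈ 0.8240.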